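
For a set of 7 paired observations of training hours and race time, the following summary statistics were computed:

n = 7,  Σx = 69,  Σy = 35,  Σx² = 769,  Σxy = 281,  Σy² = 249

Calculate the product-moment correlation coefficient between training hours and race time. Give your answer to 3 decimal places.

-0.789

Sxx = Σx² − (Σx)²/n = 769 − 680.142857 = 88.857143
Sxy = Σxy − (Σx)(Σy)/n = 281 − 345 = -64
Syy = Σy² − (Σy)²/n = 249 − 175 = 74
r = Sxy/√(Sxx·Syy) = -64/√(6575.428571) = -64/81.089016 = -0.789256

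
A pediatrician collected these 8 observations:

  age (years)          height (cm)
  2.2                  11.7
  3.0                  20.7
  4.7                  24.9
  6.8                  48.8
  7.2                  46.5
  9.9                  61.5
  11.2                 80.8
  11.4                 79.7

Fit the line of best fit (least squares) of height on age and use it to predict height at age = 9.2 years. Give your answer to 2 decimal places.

n = 8, Σx = 56.4, Σy = 374.6, Σxy = 3293.9, Σx² = 487.42
Sxx = Σx² − (Σx)²/n = 487.42 − 397.62 = 89.8
Sxy = Σxy − (Σx)(Σy)/n = 3293.9 − 2640.93 = 652.97
b = Sxy/Sxx = 652.97/89.8 = 7.271381
a = ȳ − b·x̄ = 46.825 − 7.271381·7.05 = -4.438235
ŷ(9.2) = a + b·9.2 = -4.438235 + 7.271381·9.2 = 62.458469

62.46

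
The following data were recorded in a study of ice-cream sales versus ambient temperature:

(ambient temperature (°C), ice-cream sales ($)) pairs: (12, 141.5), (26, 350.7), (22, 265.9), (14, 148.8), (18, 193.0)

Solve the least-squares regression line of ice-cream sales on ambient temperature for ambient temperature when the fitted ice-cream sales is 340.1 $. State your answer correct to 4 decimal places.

n = 5, Σx = 92, Σy = 1099.9, Σxy = 22223.2, Σx² = 1824
Sxx = Σx² − (Σx)²/n = 1824 − 1692.8 = 131.2
Sxy = Σxy − (Σx)(Σy)/n = 22223.2 − 20238.16 = 1985.04
b = Sxy/Sxx = 1985.04/131.2 = 15.129878
a = ȳ − b·x̄ = 219.98 − 15.129878·18.4 = -58.409756
Set a + b·x = 340.1: x = (340.1 − (-58.409756)) / 15.129878 = 26.339258

26.3393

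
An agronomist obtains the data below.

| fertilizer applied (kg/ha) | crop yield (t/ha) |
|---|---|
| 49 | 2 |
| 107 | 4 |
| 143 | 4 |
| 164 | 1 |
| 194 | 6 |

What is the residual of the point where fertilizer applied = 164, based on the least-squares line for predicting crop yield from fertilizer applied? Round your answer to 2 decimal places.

-2.90

n = 5, Σx = 657, Σy = 17, Σxy = 2426, Σx² = 98831
Sxx = Σx² − (Σx)²/n = 98831 − 86329.8 = 12501.2
Sxy = Σxy − (Σx)(Σy)/n = 2426 − 2233.8 = 192.2
b = Sxy/Sxx = 192.2/12501.2 = 0.015375
a = ȳ − b·x̄ = 3.4 − 0.015375·131.4 = 1.379788
ŷ(164) = 1.379788 + 0.015375·164 = 3.901209
residual = y − ŷ = 1 − 3.901209 = -2.901209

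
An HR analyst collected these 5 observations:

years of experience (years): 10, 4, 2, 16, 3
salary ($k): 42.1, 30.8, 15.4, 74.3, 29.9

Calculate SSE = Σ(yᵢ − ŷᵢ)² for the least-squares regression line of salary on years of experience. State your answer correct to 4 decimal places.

132.6314

n = 5, Σx = 35, Σy = 192.5, Σxy = 1853.5, Σx² = 385, Σy² = 9372.71
Sxx = Σx² − (Σx)²/n = 385 − 245 = 140
Sxy = Σxy − (Σx)(Σy)/n = 1853.5 − 1347.5 = 506
Syy = Σy² − (Σy)²/n = 9372.71 − 7411.25 = 1961.46
b = Sxy/Sxx = 506/140 = 3.614286
SSE = Syy − b·Sxy = 1961.46 − 3.614286·506 = 132.631429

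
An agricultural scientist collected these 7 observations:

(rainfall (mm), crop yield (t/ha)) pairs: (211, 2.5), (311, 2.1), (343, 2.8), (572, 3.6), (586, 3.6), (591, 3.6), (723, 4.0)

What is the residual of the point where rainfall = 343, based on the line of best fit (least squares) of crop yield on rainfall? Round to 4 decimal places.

n = 7, Σx = 3337, Σy = 22.2, Σxy = 11329.4, Σx² = 1801481
Sxx = Σx² − (Σx)²/n = 1801481 − 1590795.571429 = 210685.428571
Sxy = Σxy − (Σx)(Σy)/n = 11329.4 − 10583.057143 = 746.342857
b = Sxy/Sxx = 746.342857/210685.428571 = 0.003542
a = ȳ − b·x̄ = 3.171429 − 0.003542·476.714286 = 1.482691
ŷ(343) = 1.482691 + 0.003542·343 = 2.697752
residual = y − ŷ = 2.8 − 2.697752 = 0.102248

0.1022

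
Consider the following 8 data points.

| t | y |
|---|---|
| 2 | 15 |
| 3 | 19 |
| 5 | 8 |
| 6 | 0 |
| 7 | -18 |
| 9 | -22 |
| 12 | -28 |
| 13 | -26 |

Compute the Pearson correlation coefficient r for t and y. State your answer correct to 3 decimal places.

n = 8, Σx = 57, Σy = -52, Σxy = -871, Σx² = 517, Σy² = 2918
Sxx = Σx² − (Σx)²/n = 517 − 406.125 = 110.875
Sxy = Σxy − (Σx)(Σy)/n = -871 − (-370.5) = -500.5
Syy = Σy² − (Σy)²/n = 2918 − 338 = 2580
r = Sxy/√(Sxx·Syy) = -500.5/√(286057.5) = -500.5/534.843435 = -0.935788

-0.936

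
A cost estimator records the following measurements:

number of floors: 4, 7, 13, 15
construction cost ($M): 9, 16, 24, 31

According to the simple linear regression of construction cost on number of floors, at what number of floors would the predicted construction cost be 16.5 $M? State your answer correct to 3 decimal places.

7.849

n = 4, Σx = 39, Σy = 80, Σxy = 925, Σx² = 459
Sxx = Σx² − (Σx)²/n = 459 − 380.25 = 78.75
Sxy = Σxy − (Σx)(Σy)/n = 925 − 780 = 145
b = Sxy/Sxx = 145/78.75 = 1.841270
a = ȳ − b·x̄ = 20 − 1.841270·9.75 = 2.047619
Set a + b·x = 16.5: x = (16.5 − 2.047619) / 1.841270 = 7.849138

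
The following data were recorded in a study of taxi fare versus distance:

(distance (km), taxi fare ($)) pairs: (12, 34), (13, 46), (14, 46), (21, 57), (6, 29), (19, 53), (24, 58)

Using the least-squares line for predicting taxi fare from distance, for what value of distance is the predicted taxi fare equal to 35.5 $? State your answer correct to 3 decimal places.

9.419

n = 7, Σx = 109, Σy = 323, Σxy = 5420, Σx² = 1923
Sxx = Σx² − (Σx)²/n = 1923 − 1697.285714 = 225.714286
Sxy = Σxy − (Σx)(Σy)/n = 5420 − 5029.571429 = 390.428571
b = Sxy/Sxx = 390.428571/225.714286 = 1.729747
a = ȳ − b·x̄ = 46.142857 − 1.729747·15.571429 = 19.208228
Set a + b·x = 35.5: x = (35.5 − 19.208228) / 1.729747 = 9.418588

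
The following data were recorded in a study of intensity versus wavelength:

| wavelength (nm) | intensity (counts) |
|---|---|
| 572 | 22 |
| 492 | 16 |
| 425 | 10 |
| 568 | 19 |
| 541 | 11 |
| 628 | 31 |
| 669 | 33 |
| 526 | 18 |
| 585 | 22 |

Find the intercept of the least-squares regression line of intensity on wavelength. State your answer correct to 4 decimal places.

n = 9, Σx = 5006, Σy = 182, Σxy = 105332, Σx² = 2826024
Sxx = Σx² − (Σx)²/n = 2826024 − 2784448.444444 = 41575.555556
Sxy = Σxy − (Σx)(Σy)/n = 105332 − 101232.444444 = 4099.555556
b = Sxy/Sxx = 4099.555556/41575.555556 = 0.098605
a = ȳ − b·x̄ = 20.222222 − 0.098605·556.222222 = -34.624042

-34.6240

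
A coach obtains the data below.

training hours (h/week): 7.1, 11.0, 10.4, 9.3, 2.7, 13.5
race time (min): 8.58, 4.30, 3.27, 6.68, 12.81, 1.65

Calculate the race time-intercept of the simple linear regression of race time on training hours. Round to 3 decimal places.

n = 6, Σx = 54, Σy = 37.29, Σxy = 261.212, Σx² = 555.6
Sxx = Σx² − (Σx)²/n = 555.6 − 486 = 69.6
Sxy = Σxy − (Σx)(Σy)/n = 261.212 − 335.61 = -74.398
b = Sxy/Sxx = -74.398/69.6 = -1.068937
a = ȳ − b·x̄ = 6.215 − (-1.068937)·9 = 15.835431

15.835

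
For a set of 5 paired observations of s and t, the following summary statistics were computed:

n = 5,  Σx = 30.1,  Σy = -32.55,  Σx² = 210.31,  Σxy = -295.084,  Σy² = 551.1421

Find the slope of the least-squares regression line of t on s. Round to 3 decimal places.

Sxx = Σx² − (Σx)²/n = 210.31 − 181.202 = 29.108
Sxy = Σxy − (Σx)(Σy)/n = -295.084 − (-195.951) = -99.133
b = Sxy/Sxx = -99.133/29.108 = -3.405696

-3.406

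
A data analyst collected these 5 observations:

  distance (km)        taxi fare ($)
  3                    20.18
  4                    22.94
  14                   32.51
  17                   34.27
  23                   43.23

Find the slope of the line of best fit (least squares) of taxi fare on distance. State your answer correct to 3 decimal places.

1.072

n = 5, Σx = 61, Σy = 153.13, Σxy = 2184.32, Σx² = 1039
Sxx = Σx² − (Σx)²/n = 1039 − 744.2 = 294.8
Sxy = Σxy − (Σx)(Σy)/n = 2184.32 − 1868.186 = 316.134
b = Sxy/Sxx = 316.134/294.8 = 1.072368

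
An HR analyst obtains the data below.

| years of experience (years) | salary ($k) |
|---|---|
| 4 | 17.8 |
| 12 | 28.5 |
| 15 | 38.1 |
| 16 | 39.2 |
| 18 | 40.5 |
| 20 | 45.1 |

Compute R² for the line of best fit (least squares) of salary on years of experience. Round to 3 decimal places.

n = 6, Σx = 85, Σy = 209.2, Σxy = 3242.9, Σx² = 1365, Σy² = 7791.6
Sxx = Σx² − (Σx)²/n = 1365 − 1204.166667 = 160.833333
Sxy = Σxy − (Σx)(Σy)/n = 3242.9 − 2963.666667 = 279.233333
Syy = Σy² − (Σy)²/n = 7791.6 − 7294.106667 = 497.493333
R² = Sxy²/(Sxx·Syy) = (279.233333)²/(160.833333·497.493333) = 0.974476

0.974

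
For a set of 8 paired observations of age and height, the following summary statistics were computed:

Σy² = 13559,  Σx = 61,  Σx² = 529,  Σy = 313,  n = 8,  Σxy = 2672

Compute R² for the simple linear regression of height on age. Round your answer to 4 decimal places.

0.9711

Sxx = Σx² − (Σx)²/n = 529 − 465.125 = 63.875
Sxy = Σxy − (Σx)(Σy)/n = 2672 − 2386.625 = 285.375
Syy = Σy² − (Σy)²/n = 13559 − 12246.125 = 1312.875
R² = Sxy²/(Sxx·Syy) = (285.375)²/(63.875·1312.875) = 0.971130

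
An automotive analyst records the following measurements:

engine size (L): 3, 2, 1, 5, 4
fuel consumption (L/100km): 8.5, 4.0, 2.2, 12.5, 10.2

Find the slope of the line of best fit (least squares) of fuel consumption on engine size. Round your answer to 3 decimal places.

n = 5, Σx = 15, Σy = 37.4, Σxy = 139, Σx² = 55
Sxx = Σx² − (Σx)²/n = 55 − 45 = 10
Sxy = Σxy − (Σx)(Σy)/n = 139 − 112.2 = 26.8
b = Sxy/Sxx = 26.8/10 = 2.68

2.680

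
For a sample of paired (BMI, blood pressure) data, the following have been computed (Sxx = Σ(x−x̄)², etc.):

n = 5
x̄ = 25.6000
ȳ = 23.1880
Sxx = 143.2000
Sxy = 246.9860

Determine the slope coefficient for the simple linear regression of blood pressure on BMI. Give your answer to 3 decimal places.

1.725

b = Sxy/Sxx = 246.986/143.2 = 1.724763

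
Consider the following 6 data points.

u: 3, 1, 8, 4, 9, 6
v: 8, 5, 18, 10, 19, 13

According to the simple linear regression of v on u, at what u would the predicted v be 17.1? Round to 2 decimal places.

n = 6, Σx = 31, Σy = 73, Σxy = 462, Σx² = 207
Sxx = Σx² − (Σx)²/n = 207 − 160.166667 = 46.833333
Sxy = Σxy − (Σx)(Σy)/n = 462 − 377.166667 = 84.833333
b = Sxy/Sxx = 84.833333/46.833333 = 1.811388
a = ȳ − b·x̄ = 12.166667 − 1.811388·5.166667 = 2.807829
Set a + b·x = 17.1: x = (17.1 − 2.807829) / 1.811388 = 7.890177

7.89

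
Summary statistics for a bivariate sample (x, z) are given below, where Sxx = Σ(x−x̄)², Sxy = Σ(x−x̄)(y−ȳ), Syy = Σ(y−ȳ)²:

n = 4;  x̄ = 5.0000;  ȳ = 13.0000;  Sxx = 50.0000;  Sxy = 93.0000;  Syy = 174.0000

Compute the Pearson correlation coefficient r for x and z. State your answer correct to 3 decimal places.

r = Sxy/√(Sxx·Syy) = 93/√(8700) = 93/93.273791 = 0.997065

0.997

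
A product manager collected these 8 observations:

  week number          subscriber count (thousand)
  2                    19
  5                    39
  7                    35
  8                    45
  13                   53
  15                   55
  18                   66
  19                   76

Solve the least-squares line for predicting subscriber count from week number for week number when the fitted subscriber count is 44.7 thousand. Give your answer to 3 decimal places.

n = 8, Σx = 87, Σy = 388, Σxy = 4984, Σx² = 1221
Sxx = Σx² − (Σx)²/n = 1221 − 946.125 = 274.875
Sxy = Σxy − (Σx)(Σy)/n = 4984 − 4219.5 = 764.5
b = Sxy/Sxx = 764.5/274.875 = 2.781264
a = ȳ − b·x̄ = 48.5 − 2.781264·10.875 = 18.253752
Set a + b·x = 44.7: x = (44.7 − 18.253752) / 2.781264 = 9.508715

9.509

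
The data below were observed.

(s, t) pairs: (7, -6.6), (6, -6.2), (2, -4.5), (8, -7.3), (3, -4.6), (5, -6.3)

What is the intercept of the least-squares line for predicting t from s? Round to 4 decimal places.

-3.4745

n = 6, Σx = 31, Σy = -35.5, Σxy = -196.1, Σx² = 187
Sxx = Σx² − (Σx)²/n = 187 − 160.166667 = 26.833333
Sxy = Σxy − (Σx)(Σy)/n = -196.1 − (-183.416667) = -12.683333
b = Sxy/Sxx = -12.683333/26.833333 = -0.472671
a = ȳ − b·x̄ = -5.916667 − (-0.472671)·5.166667 = -3.474534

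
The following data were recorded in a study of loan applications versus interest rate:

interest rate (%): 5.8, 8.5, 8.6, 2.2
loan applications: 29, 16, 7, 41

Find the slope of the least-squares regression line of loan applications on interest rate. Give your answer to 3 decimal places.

n = 4, Σx = 25.1, Σy = 93, Σxy = 454.6, Σx² = 184.69
Sxx = Σx² − (Σx)²/n = 184.69 − 157.5025 = 27.1875
Sxy = Σxy − (Σx)(Σy)/n = 454.6 − 583.575 = -128.975
b = Sxy/Sxx = -128.975/27.1875 = -4.743908

-4.744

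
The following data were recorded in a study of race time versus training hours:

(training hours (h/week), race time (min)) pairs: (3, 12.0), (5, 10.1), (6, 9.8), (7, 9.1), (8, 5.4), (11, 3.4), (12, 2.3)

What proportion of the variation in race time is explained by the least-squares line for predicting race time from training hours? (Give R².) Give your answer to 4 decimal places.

0.9508

n = 7, Σx = 52, Σy = 52.1, Σxy = 317.2, Σx² = 448, Σy² = 470.87
Sxx = Σx² − (Σx)²/n = 448 − 386.285714 = 61.714286
Sxy = Σxy − (Σx)(Σy)/n = 317.2 − 387.028571 = -69.828571
Syy = Σy² − (Σy)²/n = 470.87 − 387.772857 = 83.097143
R² = Sxy²/(Sxx·Syy) = (-69.828571)²/(61.714286·83.097143) = 0.950812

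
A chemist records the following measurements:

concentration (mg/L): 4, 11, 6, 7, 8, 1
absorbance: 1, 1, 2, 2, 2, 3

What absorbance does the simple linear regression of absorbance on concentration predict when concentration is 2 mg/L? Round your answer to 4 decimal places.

n = 6, Σx = 37, Σy = 11, Σxy = 60, Σx² = 287
Sxx = Σx² − (Σx)²/n = 287 − 228.166667 = 58.833333
Sxy = Σxy − (Σx)(Σy)/n = 60 − 67.833333 = -7.833333
b = Sxy/Sxx = -7.833333/58.833333 = -0.133144
a = ȳ − b·x̄ = 1.833333 − (-0.133144)·6.166667 = 2.654391
ŷ(2) = a + b·2 = 2.654391 + (-0.133144)·2 = 2.388102

2.3881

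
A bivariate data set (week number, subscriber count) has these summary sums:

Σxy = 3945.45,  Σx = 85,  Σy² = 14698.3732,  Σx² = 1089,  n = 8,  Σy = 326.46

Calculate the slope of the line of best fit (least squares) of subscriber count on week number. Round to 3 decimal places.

Sxx = Σx² − (Σx)²/n = 1089 − 903.125 = 185.875
Sxy = Σxy − (Σx)(Σy)/n = 3945.45 − 3468.6375 = 476.8125
b = Sxy/Sxx = 476.8125/185.875 = 2.565232

2.565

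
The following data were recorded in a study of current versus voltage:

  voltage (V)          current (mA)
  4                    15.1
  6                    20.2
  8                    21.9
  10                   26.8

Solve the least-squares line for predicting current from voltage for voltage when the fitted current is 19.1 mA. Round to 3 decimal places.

5.967

n = 4, Σx = 28, Σy = 84, Σxy = 624.8, Σx² = 216
Sxx = Σx² − (Σx)²/n = 216 − 196 = 20
Sxy = Σxy − (Σx)(Σy)/n = 624.8 − 588 = 36.8
b = Sxy/Sxx = 36.8/20 = 1.84
a = ȳ − b·x̄ = 21 − 1.84·7 = 8.12
Set a + b·x = 19.1: x = (19.1 − 8.12) / 1.84 = 5.967391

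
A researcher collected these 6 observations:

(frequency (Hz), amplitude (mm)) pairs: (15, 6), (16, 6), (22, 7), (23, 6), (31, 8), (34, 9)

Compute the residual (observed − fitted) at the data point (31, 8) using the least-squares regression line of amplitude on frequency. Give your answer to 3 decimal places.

n = 6, Σx = 141, Σy = 42, Σxy = 1032, Σx² = 3611
Sxx = Σx² − (Σx)²/n = 3611 − 3313.5 = 297.5
Sxy = Σxy − (Σx)(Σy)/n = 1032 − 987 = 45
b = Sxy/Sxx = 45/297.5 = 0.151261
a = ȳ − b·x̄ = 7 − 0.151261·23.5 = 3.445378
ŷ(31) = 3.445378 + 0.151261·31 = 8.134454
residual = y − ŷ = 8 − 8.134454 = -0.134454

-0.134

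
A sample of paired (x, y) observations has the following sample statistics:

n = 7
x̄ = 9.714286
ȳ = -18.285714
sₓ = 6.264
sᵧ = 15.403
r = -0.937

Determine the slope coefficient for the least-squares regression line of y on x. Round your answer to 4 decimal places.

-2.3041

b = r · sᵧ/sₓ = -0.937 · 15.403/6.264 = -2.304057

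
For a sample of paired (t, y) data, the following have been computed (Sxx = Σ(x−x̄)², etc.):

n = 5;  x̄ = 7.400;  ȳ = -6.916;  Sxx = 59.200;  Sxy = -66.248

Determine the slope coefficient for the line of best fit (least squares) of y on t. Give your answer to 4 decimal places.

b = Sxy/Sxx = -66.248/59.2 = -1.119054

-1.1191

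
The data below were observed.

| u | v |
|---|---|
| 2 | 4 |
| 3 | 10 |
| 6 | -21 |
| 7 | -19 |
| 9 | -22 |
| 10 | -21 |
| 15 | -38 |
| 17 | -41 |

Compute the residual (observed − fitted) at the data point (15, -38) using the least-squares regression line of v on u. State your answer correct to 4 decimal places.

0.4586

n = 8, Σx = 69, Σy = -148, Σxy = -1896, Σx² = 793
Sxx = Σx² − (Σx)²/n = 793 − 595.125 = 197.875
Sxy = Σxy − (Σx)(Σy)/n = -1896 − (-1276.5) = -619.5
b = Sxy/Sxx = -619.5/197.875 = -3.130764
a = ȳ − b·x̄ = -18.5 − (-3.130764)·8.625 = 8.502843
ŷ(15) = 8.502843 + (-3.130764)·15 = -38.458623
residual = y − ŷ = -38 − (-38.458623) = 0.458623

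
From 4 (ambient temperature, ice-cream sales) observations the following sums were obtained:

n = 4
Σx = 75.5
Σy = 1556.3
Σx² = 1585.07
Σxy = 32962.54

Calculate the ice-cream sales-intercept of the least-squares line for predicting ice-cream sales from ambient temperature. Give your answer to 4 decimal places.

Sxx = Σx² − (Σx)²/n = 1585.07 − 1425.0625 = 160.0075
Sxy = Σxy − (Σx)(Σy)/n = 32962.54 − 29375.1625 = 3587.3775
b = Sxy/Sxx = 3587.3775/160.0075 = 22.420058
a = ȳ − b·x̄ = 389.075 − 22.420058·18.875 = -34.103603

-34.1036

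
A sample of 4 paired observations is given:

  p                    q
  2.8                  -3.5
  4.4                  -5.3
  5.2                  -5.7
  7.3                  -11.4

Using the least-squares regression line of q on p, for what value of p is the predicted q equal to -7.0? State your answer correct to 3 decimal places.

5.224

n = 4, Σx = 19.7, Σy = -25.9, Σxy = -145.98, Σx² = 107.53
Sxx = Σx² − (Σx)²/n = 107.53 − 97.0225 = 10.5075
Sxy = Σxy − (Σx)(Σy)/n = -145.98 − (-127.5575) = -18.4225
b = Sxy/Sxx = -18.4225/10.5075 = -1.753271
a = ȳ − b·x̄ = -6.475 − (-1.753271)·4.925 = 2.159862
Set a + b·x = -7.0: x = (-7.0 − 2.159862) / (-1.753271) = 5.224440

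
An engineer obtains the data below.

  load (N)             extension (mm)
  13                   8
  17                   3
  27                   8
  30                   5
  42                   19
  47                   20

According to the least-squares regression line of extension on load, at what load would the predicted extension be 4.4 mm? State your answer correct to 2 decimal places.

n = 6, Σx = 176, Σy = 63, Σxy = 2259, Σx² = 6060
Sxx = Σx² − (Σx)²/n = 6060 − 5162.666667 = 897.333333
Sxy = Σxy − (Σx)(Σy)/n = 2259 − 1848 = 411
b = Sxy/Sxx = 411/897.333333 = 0.458024
a = ȳ − b·x̄ = 10.5 − 0.458024·29.333333 = -2.935364
Set a + b·x = 4.4: x = (4.4 − (-2.935364)) / 0.458024 = 16.015247

16.02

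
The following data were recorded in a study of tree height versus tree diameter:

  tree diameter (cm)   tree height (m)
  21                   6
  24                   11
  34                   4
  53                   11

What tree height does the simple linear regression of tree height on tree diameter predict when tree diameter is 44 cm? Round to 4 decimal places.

n = 4, Σx = 132, Σy = 32, Σxy = 1109, Σx² = 4982
Sxx = Σx² − (Σx)²/n = 4982 − 4356 = 626
Sxy = Σxy − (Σx)(Σy)/n = 1109 − 1056 = 53
b = Sxy/Sxx = 53/626 = 0.084665
a = ȳ − b·x̄ = 8 − 0.084665·33 = 5.206070
ŷ(44) = a + b·44 = 5.206070 + 0.084665·44 = 8.931310

8.9313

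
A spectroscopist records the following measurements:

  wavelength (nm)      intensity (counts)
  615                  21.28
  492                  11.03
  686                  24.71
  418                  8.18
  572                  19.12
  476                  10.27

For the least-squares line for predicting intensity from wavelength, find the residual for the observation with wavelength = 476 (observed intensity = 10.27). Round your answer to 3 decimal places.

-0.946

n = 6, Σx = 3259, Σy = 94.59, Σxy = 54709.42, Σx² = 1819369
Sxx = Σx² − (Σx)²/n = 1819369 − 1770180.166667 = 49188.833333
Sxy = Σxy − (Σx)(Σy)/n = 54709.42 − 51378.135 = 3331.285
b = Sxy/Sxx = 3331.285/49188.833333 = 0.067724
a = ȳ − b·x̄ = 15.765 − 0.067724·543.166667 = -21.020645
ŷ(476) = -21.020645 + 0.067724·476 = 11.216177
residual = y − ŷ = 10.27 − 11.216177 = -0.946177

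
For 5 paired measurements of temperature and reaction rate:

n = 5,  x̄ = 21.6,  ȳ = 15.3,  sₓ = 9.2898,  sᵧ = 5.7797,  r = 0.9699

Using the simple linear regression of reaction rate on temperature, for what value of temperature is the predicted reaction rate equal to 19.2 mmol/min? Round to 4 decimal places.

28.0631

b = r · sᵧ/sₓ = 0.9699 · 5.7797/9.2898 = 0.603429
a = ȳ − b·x̄ = 15.3 − 0.603429·21.6 = 2.265942
Set a + b·x = 19.2: x = (19.2 − 2.265942) / 0.603429 = 28.063068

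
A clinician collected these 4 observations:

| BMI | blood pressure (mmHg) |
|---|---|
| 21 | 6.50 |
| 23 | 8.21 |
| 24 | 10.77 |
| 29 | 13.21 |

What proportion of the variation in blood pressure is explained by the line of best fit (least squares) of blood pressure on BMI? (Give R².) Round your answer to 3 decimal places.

n = 4, Σx = 97, Σy = 38.69, Σxy = 966.9, Σx² = 2387, Σy² = 400.1511
Sxx = Σx² − (Σx)²/n = 2387 − 2352.25 = 34.75
Sxy = Σxy − (Σx)(Σy)/n = 966.9 − 938.2325 = 28.6675
Syy = Σy² − (Σy)²/n = 400.1511 − 374.229025 = 25.922075
R² = Sxy²/(Sxx·Syy) = (28.6675)²/(34.75·25.922075) = 0.912337

0.912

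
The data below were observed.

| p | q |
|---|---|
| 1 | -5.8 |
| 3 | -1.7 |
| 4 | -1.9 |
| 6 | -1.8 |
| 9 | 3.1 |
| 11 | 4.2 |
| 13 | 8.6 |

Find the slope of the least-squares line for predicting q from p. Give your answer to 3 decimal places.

n = 7, Σx = 47, Σy = 4.7, Σxy = 156.6, Σx² = 433
Sxx = Σx² − (Σx)²/n = 433 − 315.571429 = 117.428571
Sxy = Σxy − (Σx)(Σy)/n = 156.6 − 31.557143 = 125.042857
b = Sxy/Sxx = 125.042857/117.428571 = 1.064842

1.065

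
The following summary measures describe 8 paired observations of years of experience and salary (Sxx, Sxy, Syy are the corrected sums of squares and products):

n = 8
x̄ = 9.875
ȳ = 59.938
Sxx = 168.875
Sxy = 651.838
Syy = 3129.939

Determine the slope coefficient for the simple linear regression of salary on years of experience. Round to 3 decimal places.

b = Sxy/Sxx = 651.838/168.875 = 3.859885

3.860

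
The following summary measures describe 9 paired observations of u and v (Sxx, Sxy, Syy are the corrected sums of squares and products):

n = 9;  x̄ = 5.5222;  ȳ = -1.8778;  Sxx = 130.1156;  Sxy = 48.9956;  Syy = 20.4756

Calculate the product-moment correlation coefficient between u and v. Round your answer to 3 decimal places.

0.949

r = Sxy/√(Sxx·Syy) = 48.9956/√(2664.194979) = 48.9956/51.615840 = 0.949236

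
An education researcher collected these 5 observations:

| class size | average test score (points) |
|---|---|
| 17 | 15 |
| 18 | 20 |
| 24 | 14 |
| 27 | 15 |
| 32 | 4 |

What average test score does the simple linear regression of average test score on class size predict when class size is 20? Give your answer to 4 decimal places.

n = 5, Σx = 118, Σy = 68, Σxy = 1484, Σx² = 2942
Sxx = Σx² − (Σx)²/n = 2942 − 2784.8 = 157.2
Sxy = Σxy − (Σx)(Σy)/n = 1484 − 1604.8 = -120.8
b = Sxy/Sxx = -120.8/157.2 = -0.768448
a = ȳ − b·x̄ = 13.6 − (-0.768448)·23.6 = 31.735369
ŷ(20) = a + b·20 = 31.735369 + (-0.768448)·20 = 16.366412

16.3664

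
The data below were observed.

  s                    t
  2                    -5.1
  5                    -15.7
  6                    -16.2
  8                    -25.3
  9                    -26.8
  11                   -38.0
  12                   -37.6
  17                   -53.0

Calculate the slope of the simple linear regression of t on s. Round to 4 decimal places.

-3.2662

n = 8, Σx = 70, Σy = -217.7, Σxy = -2399.7, Σx² = 764
Sxx = Σx² − (Σx)²/n = 764 − 612.5 = 151.5
Sxy = Σxy − (Σx)(Σy)/n = -2399.7 − (-1904.875) = -494.825
b = Sxy/Sxx = -494.825/151.5 = -3.266172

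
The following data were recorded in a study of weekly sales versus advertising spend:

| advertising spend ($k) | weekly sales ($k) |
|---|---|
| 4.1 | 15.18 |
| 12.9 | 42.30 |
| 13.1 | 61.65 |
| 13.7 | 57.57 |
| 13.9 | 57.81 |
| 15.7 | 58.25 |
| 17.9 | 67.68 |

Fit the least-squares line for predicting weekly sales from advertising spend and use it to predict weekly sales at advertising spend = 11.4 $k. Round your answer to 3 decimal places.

n = 7, Σx = 91.3, Σy = 360.44, Σxy = 5133.788, Σx² = 1302.63
Sxx = Σx² − (Σx)²/n = 1302.63 − 1190.812857 = 111.817143
Sxy = Σxy − (Σx)(Σy)/n = 5133.788 − 4701.167429 = 432.620571
b = Sxy/Sxx = 432.620571/111.817143 = 3.869000
a = ȳ − b·x̄ = 51.491429 − 3.869000·13.042857 = 1.028609
ŷ(11.4) = a + b·11.4 = 1.028609 + 3.869000·11.4 = 45.135214

45.135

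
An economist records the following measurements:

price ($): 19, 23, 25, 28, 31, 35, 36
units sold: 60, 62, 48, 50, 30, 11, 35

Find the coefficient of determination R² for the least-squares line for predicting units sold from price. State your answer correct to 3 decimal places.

0.741

n = 7, Σx = 197, Σy = 296, Σxy = 7741, Σx² = 5781, Σy² = 14494
Sxx = Σx² − (Σx)²/n = 5781 − 5544.142857 = 236.857143
Sxy = Σxy − (Σx)(Σy)/n = 7741 − 8330.285714 = -589.285714
Syy = Σy² − (Σy)²/n = 14494 − 12516.571429 = 1977.428571
R² = Sxy²/(Sxx·Syy) = (-589.285714)²/(236.857143·1977.428571) = 0.741420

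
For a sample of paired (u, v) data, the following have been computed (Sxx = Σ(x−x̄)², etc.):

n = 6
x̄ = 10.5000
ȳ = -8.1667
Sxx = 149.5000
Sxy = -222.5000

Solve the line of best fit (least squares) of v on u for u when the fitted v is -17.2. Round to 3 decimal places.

b = Sxy/Sxx = -222.5/149.5 = -1.488294
a = ȳ − b·x̄ = -8.1667 − (-1.488294)·10.5 = 7.460390
Set a + b·x = -17.2: x = (-17.2 − 7.460390) / (-1.488294) = 16.569566

16.570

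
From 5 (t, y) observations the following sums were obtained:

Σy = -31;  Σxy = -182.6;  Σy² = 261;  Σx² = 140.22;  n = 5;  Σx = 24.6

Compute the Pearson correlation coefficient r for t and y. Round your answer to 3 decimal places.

Sxx = Σx² − (Σx)²/n = 140.22 − 121.032 = 19.188
Sxy = Σxy − (Σx)(Σy)/n = -182.6 − (-152.52) = -30.08
Syy = Σy² − (Σy)²/n = 261 − 192.2 = 68.8
r = Sxy/√(Sxx·Syy) = -30.08/√(1320.1344) = -30.08/36.333654 = -0.827883

-0.828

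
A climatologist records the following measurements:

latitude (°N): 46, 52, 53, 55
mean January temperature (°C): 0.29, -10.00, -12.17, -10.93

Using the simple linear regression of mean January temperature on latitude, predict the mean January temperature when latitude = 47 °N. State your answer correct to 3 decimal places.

n = 4, Σx = 206, Σy = -32.81, Σxy = -1752.82, Σx² = 10654
Sxx = Σx² − (Σx)²/n = 10654 − 10609 = 45
Sxy = Σxy − (Σx)(Σy)/n = -1752.82 − (-1689.715) = -63.105
b = Sxy/Sxx = -63.105/45 = -1.402333
a = ȳ − b·x̄ = -8.2025 − (-1.402333)·51.5 = 64.017667
ŷ(47) = a + b·47 = 64.017667 + (-1.402333)·47 = -1.892

-1.892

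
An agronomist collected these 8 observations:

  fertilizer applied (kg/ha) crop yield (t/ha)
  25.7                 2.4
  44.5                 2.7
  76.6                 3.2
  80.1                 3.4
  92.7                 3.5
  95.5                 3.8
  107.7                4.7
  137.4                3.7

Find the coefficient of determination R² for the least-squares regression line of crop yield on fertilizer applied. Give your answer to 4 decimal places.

n = 8, Σx = 660.2, Σy = 27.4, Σxy = 2401.21, Σx² = 63115.9, Σy² = 97.32
Sxx = Σx² − (Σx)²/n = 63115.9 − 54483.005 = 8632.895
Sxy = Σxy − (Σx)(Σy)/n = 2401.21 − 2261.185 = 140.025
Syy = Σy² − (Σy)²/n = 97.32 − 93.845 = 3.475
R² = Sxy²/(Sxx·Syy) = (140.025)²/(8632.895·3.475) = 0.653582

0.6536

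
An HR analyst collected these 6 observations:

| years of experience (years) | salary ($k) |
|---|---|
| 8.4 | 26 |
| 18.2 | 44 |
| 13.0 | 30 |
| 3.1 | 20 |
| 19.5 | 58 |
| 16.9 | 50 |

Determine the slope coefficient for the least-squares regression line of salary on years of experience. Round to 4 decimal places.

n = 6, Σx = 79.1, Σy = 228, Σxy = 3447.2, Σx² = 1246.27
Sxx = Σx² − (Σx)²/n = 1246.27 − 1042.801667 = 203.468333
Sxy = Σxy − (Σx)(Σy)/n = 3447.2 − 3005.8 = 441.4
b = Sxy/Sxx = 441.4/203.468333 = 2.169379

2.1694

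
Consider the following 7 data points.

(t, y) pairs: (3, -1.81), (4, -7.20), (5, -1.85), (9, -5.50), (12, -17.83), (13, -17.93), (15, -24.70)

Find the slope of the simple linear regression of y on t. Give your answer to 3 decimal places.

-1.754

n = 7, Σx = 61, Σy = -76.82, Σxy = -910.53, Σx² = 669
Sxx = Σx² − (Σx)²/n = 669 − 531.571429 = 137.428571
Sxy = Σxy − (Σx)(Σy)/n = -910.53 − (-669.431429) = -241.098571
b = Sxy/Sxx = -241.098571/137.428571 = -1.754356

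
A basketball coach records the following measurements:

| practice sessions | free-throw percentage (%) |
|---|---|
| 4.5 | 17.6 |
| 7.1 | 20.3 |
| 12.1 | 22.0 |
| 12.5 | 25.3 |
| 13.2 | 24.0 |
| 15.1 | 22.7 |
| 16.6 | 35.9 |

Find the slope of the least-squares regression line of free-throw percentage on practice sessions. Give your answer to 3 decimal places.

1.051

n = 7, Σx = 81.1, Σy = 167.8, Σxy = 2061.29, Σx² = 1051.13
Sxx = Σx² − (Σx)²/n = 1051.13 − 939.601429 = 111.528571
Sxy = Σxy − (Σx)(Σy)/n = 2061.29 − 1944.082857 = 117.207143
b = Sxy/Sxx = 117.207143/111.528571 = 1.050916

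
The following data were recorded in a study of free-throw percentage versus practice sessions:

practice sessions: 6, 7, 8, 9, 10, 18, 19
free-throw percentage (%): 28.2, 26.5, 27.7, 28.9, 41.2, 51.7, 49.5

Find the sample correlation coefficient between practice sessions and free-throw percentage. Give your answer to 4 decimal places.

n = 7, Σx = 77, Σy = 253.7, Σxy = 3119.5, Σx² = 1015, Σy² = 9920.57
Sxx = Σx² − (Σx)²/n = 1015 − 847 = 168
Sxy = Σxy − (Σx)(Σy)/n = 3119.5 − 2790.7 = 328.8
Syy = Σy² − (Σy)²/n = 9920.57 − 9194.812857 = 725.757143
r = Sxy/√(Sxx·Syy) = 328.8/√(121927.2) = 328.8/349.180755 = 0.941633

0.9416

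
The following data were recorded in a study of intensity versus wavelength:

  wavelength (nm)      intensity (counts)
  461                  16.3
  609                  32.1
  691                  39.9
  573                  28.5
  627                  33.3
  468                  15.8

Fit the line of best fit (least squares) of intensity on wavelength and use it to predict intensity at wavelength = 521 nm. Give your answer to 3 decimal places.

22.289

n = 6, Σx = 3429, Σy = 165.9, Σxy = 99238.1, Σx² = 2001365
Sxx = Σx² − (Σx)²/n = 2001365 − 1959673.5 = 41691.5
Sxy = Σxy − (Σx)(Σy)/n = 99238.1 − 94811.85 = 4426.25
b = Sxy/Sxx = 4426.25/41691.5 = 0.106167
a = ȳ − b·x̄ = 27.65 − 0.106167·571.5 = -33.024283
ŷ(521) = a + b·521 = -33.024283 + 0.106167·521 = 22.288580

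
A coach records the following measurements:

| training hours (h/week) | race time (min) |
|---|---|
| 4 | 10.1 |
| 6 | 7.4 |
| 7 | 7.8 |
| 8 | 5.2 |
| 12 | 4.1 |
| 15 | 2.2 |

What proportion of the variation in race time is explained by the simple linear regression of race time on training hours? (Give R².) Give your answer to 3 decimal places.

0.918

n = 6, Σx = 52, Σy = 36.8, Σxy = 263.2, Σx² = 534, Σy² = 266.3
Sxx = Σx² − (Σx)²/n = 534 − 450.666667 = 83.333333
Sxy = Σxy − (Σx)(Σy)/n = 263.2 − 318.933333 = -55.733333
Syy = Σy² − (Σy)²/n = 266.3 − 225.706667 = 40.593333
R² = Sxy²/(Sxx·Syy) = (-55.733333)²/(83.333333·40.593333) = 0.918241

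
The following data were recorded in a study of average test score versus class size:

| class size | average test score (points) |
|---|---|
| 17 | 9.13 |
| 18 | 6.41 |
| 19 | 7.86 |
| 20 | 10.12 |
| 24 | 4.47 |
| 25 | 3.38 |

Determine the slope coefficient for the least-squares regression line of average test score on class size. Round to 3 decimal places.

n = 6, Σx = 123, Σy = 41.37, Σxy = 814.11, Σx² = 2575
Sxx = Σx² − (Σx)²/n = 2575 − 2521.5 = 53.5
Sxy = Σxy − (Σx)(Σy)/n = 814.11 − 848.085 = -33.975
b = Sxy/Sxx = -33.975/53.5 = -0.635047

-0.635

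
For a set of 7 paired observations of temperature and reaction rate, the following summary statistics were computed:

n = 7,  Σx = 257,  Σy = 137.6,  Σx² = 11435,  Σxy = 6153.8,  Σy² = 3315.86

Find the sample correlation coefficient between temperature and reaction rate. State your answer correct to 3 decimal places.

Sxx = Σx² − (Σx)²/n = 11435 − 9435.571429 = 1999.428571
Sxy = Σxy − (Σx)(Σy)/n = 6153.8 − 5051.885714 = 1101.914286
Syy = Σy² − (Σy)²/n = 3315.86 − 2704.822857 = 611.037143
r = Sxy/√(Sxx·Syy) = 1101.914286/√(1221725.121633) = 1101.914286/1105.316752 = 0.996922

0.997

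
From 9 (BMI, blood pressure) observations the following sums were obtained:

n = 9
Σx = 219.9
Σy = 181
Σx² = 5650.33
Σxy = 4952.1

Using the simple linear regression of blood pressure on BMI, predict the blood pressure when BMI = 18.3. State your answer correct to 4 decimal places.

Sxx = Σx² − (Σx)²/n = 5650.33 − 5372.89 = 277.44
Sxy = Σxy − (Σx)(Σy)/n = 4952.1 − 4422.433333 = 529.666667
b = Sxy/Sxx = 529.666667/277.44 = 1.909121
a = ȳ − b·x̄ = 20.111111 − 1.909121·24.433333 = -26.535091
ŷ(18.3) = a + b·18.3 = -26.535091 + 1.909121·18.3 = 8.401833

8.4018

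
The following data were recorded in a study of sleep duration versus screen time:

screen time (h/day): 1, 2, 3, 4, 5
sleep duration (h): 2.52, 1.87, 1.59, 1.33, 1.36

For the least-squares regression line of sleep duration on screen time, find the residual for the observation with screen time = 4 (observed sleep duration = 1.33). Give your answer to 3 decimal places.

n = 5, Σx = 15, Σy = 8.67, Σxy = 23.15, Σx² = 55
Sxx = Σx² − (Σx)²/n = 55 − 45 = 10
Sxy = Σxy − (Σx)(Σy)/n = 23.15 − 26.01 = -2.86
b = Sxy/Sxx = -2.86/10 = -0.286
a = ȳ − b·x̄ = 1.734 − (-0.286)·3 = 2.592
ŷ(4) = 2.592 + (-0.286)·4 = 1.448
residual = y − ŷ = 1.33 − 1.448 = -0.118

-0.118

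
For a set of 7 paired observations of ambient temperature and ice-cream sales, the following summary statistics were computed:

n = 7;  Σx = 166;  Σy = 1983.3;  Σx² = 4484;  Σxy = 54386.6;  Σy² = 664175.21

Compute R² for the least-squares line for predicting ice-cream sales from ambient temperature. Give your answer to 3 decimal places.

0.966

Sxx = Σx² − (Σx)²/n = 4484 − 3936.571429 = 547.428571
Sxy = Σxy − (Σx)(Σy)/n = 54386.6 − 47032.542857 = 7354.057143
Syy = Σy² − (Σy)²/n = 664175.21 − 561925.555714 = 102249.654286
R² = Sxy²/(Sxx·Syy) = (7354.057143)²/(547.428571·102249.654286) = 0.966195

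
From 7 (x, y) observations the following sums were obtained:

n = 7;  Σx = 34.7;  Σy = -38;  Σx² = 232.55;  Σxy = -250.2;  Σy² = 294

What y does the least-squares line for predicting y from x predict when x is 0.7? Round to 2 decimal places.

Sxx = Σx² − (Σx)²/n = 232.55 − 172.012857 = 60.537143
Sxy = Σxy − (Σx)(Σy)/n = -250.2 − (-188.371429) = -61.828571
b = Sxy/Sxx = -61.828571/60.537143 = -1.021333
a = ȳ − b·x̄ = -5.428571 − (-1.021333)·4.957143 = -0.365679
ŷ(0.7) = a + b·0.7 = -0.365679 + (-1.021333)·0.7 = -1.080612

-1.08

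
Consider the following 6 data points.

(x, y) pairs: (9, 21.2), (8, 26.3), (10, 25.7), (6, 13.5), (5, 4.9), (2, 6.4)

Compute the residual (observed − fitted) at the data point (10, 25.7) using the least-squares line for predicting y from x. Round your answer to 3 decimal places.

-0.108

n = 6, Σx = 40, Σy = 98, Σxy = 776.5, Σx² = 310
Sxx = Σx² − (Σx)²/n = 310 − 266.666667 = 43.333333
Sxy = Σxy − (Σx)(Σy)/n = 776.5 − 653.333333 = 123.166667
b = Sxy/Sxx = 123.166667/43.333333 = 2.842308
a = ȳ − b·x̄ = 16.333333 − 2.842308·6.666667 = -2.615385
ŷ(10) = -2.615385 + 2.842308·10 = 25.807692
residual = y − ŷ = 25.7 − 25.807692 = -0.107692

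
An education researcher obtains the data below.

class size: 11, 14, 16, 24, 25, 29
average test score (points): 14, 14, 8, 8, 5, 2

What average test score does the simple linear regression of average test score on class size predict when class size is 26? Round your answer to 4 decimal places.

4.6645

n = 6, Σx = 119, Σy = 51, Σxy = 853, Σx² = 2615
Sxx = Σx² − (Σx)²/n = 2615 − 2360.166667 = 254.833333
Sxy = Σxy − (Σx)(Σy)/n = 853 − 1011.5 = -158.5
b = Sxy/Sxx = -158.5/254.833333 = -0.621975
a = ȳ − b·x̄ = 8.5 − (-0.621975)·19.833333 = 20.835840
ŷ(26) = a + b·26 = 20.835840 + (-0.621975)·26 = 4.664487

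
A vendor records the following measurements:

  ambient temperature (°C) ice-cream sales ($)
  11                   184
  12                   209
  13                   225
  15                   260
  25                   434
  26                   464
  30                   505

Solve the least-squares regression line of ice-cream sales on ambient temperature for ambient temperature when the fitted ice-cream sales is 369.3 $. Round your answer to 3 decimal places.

n = 7, Σx = 132, Σy = 2281, Σxy = 49421, Σx² = 2860
Sxx = Σx² − (Σx)²/n = 2860 − 2489.142857 = 370.857143
Sxy = Σxy − (Σx)(Σy)/n = 49421 − 43013.142857 = 6407.857143
b = Sxy/Sxx = 6407.857143/370.857143 = 17.278505
a = ȳ − b·x̄ = 325.857143 − 17.278505·18.857143 = 0.033898
Set a + b·x = 369.3: x = (369.3 − 0.033898) / 17.278505 = 21.371415

21.371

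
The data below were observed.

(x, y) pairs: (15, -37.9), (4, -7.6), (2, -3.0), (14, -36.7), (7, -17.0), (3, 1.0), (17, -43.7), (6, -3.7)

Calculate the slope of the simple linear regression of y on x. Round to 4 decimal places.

n = 8, Σx = 68, Σy = -148.6, Σxy = -1999.8, Σx² = 824
Sxx = Σx² − (Σx)²/n = 824 − 578 = 246
Sxy = Σxy − (Σx)(Σy)/n = -1999.8 − (-1263.1) = -736.7
b = Sxy/Sxx = -736.7/246 = -2.994715

-2.9947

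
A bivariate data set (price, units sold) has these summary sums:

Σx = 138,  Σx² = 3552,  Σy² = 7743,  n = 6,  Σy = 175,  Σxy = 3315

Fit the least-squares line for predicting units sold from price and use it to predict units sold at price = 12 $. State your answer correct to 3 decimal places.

49.828

Sxx = Σx² − (Σx)²/n = 3552 − 3174 = 378
Sxy = Σxy − (Σx)(Σy)/n = 3315 − 4025 = -710
b = Sxy/Sxx = -710/378 = -1.878307
a = ȳ − b·x̄ = 29.166667 − (-1.878307)·23 = 72.367725
ŷ(12) = a + b·12 = 72.367725 + (-1.878307)·12 = 49.828042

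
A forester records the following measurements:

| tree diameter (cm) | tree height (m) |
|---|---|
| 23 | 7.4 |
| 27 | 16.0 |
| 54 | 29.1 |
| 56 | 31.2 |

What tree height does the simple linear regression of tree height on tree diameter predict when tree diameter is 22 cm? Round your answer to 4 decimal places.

n = 4, Σx = 160, Σy = 83.7, Σxy = 3920.8, Σx² = 7310
Sxx = Σx² − (Σx)²/n = 7310 − 6400 = 910
Sxy = Σxy − (Σx)(Σy)/n = 3920.8 − 3348 = 572.8
b = Sxy/Sxx = 572.8/910 = 0.629451
a = ȳ − b·x̄ = 20.925 − 0.629451·40 = -4.253022
ŷ(22) = a + b·22 = -4.253022 + 0.629451·22 = 9.594890

9.5949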